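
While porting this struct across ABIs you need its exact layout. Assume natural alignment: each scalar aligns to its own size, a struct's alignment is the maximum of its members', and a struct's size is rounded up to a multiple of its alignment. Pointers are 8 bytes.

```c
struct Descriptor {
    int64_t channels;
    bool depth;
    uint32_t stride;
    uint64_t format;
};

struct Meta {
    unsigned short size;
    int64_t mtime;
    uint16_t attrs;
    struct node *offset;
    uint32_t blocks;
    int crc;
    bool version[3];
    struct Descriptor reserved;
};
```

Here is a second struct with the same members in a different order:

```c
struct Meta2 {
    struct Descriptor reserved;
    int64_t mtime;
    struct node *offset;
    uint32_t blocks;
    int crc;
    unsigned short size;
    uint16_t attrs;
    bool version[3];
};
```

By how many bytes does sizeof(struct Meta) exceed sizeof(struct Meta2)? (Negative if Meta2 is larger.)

16

Descriptor: channels at 0 (size 8, align 8) → ends 8; depth at 8 (size 1, align 1) → ends 9; pad 3 to align 4 for stride; stride at 12 (size 4, align 4) → ends 16; format at 16 (size 8, align 8) → ends 24; total 24 bytes, alignment 8
size at 0 (size 2, align 2) → ends 2
pad 6 to align 8 for mtime
mtime at 8 (size 8, align 8) → ends 16
attrs at 16 (size 2, align 2) → ends 18
pad 6 to align 8 for offset
offset at 24 (size 8, align 8) → ends 32
blocks at 32 (size 4, align 4) → ends 36
crc at 36 (size 4, align 4) → ends 40
version at 40 (size 3, align 1) → ends 43
pad 5 to align 8 for reserved
reserved at 48 (size 24, align 8) → ends 72
total 72 bytes, alignment 8
— Meta2 —
reserved at 0 (size 24, align 8) → ends 24
mtime at 24 (size 8, align 8) → ends 32
offset at 32 (size 8, align 8) → ends 40
blocks at 40 (size 4, align 4) → ends 44
crc at 44 (size 4, align 4) → ends 48
size at 48 (size 2, align 2) → ends 50
attrs at 50 (size 2, align 2) → ends 52
version at 52 (size 3, align 1) → ends 55
tail pad 1 to reach multiple of 8
total 56 bytes, alignment 8
72 − 56 = 16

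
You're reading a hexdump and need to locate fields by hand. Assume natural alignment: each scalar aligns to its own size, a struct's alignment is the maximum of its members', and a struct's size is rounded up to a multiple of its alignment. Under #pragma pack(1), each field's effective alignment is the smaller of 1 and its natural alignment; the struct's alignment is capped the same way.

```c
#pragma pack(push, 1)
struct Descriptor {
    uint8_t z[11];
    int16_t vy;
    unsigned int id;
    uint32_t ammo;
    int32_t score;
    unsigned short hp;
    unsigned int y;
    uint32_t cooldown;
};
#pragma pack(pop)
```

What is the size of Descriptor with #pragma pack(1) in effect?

35

0..11  z  (11B, 1-aligned)
11..13  vy  (2B, 1-aligned)
13..17  id  (4B, 1-aligned)
17..21  ammo  (4B, 1-aligned)
21..25  score  (4B, 1-aligned)
25..27  hp  (2B, 1-aligned)
27..31  y  (4B, 1-aligned)
31..35  cooldown  (4B, 1-aligned)
sizeof = 35, alignof = 1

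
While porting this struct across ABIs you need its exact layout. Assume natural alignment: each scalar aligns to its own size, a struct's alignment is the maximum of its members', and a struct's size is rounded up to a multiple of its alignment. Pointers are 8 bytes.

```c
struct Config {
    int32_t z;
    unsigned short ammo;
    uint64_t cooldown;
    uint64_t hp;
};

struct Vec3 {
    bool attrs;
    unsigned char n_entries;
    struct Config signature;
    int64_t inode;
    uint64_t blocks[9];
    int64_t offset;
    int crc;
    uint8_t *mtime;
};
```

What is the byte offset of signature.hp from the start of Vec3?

Config: z at 0 (size 4, align 4) → ends 4; ammo at 4 (size 2, align 2) → ends 6; pad 2 to align 8 for cooldown; cooldown at 8 (size 8, align 8) → ends 16; hp at 16 (size 8, align 8) → ends 24; total 24 bytes, alignment 8
attrs at 0 (size 1, align 1) → ends 1
n_entries at 1 (size 1, align 1) → ends 2
pad 6 to align 8 for signature
signature at 8 (size 24, align 8) → ends 32
within Config: hp at 16
8 + 16 = 24

24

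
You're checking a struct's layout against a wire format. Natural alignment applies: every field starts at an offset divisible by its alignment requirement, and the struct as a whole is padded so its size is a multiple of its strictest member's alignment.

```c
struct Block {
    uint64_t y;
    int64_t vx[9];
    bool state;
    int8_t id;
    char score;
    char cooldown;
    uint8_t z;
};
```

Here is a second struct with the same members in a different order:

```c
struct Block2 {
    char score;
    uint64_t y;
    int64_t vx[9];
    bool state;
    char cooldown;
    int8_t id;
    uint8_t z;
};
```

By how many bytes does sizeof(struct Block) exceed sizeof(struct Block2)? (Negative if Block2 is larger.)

-8

0..8  y  (8B, 8-aligned)
8..80  vx  (72B, 8-aligned)
80..81  state  (1B, 1-aligned)
81..82  id  (1B, 1-aligned)
82..83  score  (1B, 1-aligned)
83..84  cooldown  (1B, 1-aligned)
84..85  z  (1B, 1-aligned)
85..88  -- tail padding (3B)
sizeof = 88, alignof = 8
— Block2 —
0..1  score  (1B, 1-aligned)
1..8  -- padding (7B)
8..16  y  (8B, 8-aligned)
16..88  vx  (72B, 8-aligned)
88..89  state  (1B, 1-aligned)
89..90  cooldown  (1B, 1-aligned)
90..91  id  (1B, 1-aligned)
91..92  z  (1B, 1-aligned)
92..96  -- tail padding (4B)
sizeof = 96, alignof = 8
88 − 96 = -8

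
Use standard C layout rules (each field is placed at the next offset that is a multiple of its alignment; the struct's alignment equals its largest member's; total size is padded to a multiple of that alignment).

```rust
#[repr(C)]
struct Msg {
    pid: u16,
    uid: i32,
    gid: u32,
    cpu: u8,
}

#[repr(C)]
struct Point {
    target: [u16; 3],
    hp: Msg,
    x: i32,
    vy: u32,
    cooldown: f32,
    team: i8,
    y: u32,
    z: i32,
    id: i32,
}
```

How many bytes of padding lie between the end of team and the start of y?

Msg: @0: pid [2B, align 2] → 2; +2 pad (align 4); @4: uid [4B, align 4] → 8; @8: gid [4B, align 4] → 12; @12: cpu [1B, align 1] → 13; +3 tail pad (align 4); size 16, align 4
@0: target [6B, align 2] → 6
+2 pad (align 4)
@8: hp [16B, align 4] → 24
@24: x [4B, align 4] → 28
@28: vy [4B, align 4] → 32
@32: cooldown [4B, align 4] → 36
@36: team [1B, align 1] → 37
+3 pad (align 4)
@40: y [4B, align 4] → 44

3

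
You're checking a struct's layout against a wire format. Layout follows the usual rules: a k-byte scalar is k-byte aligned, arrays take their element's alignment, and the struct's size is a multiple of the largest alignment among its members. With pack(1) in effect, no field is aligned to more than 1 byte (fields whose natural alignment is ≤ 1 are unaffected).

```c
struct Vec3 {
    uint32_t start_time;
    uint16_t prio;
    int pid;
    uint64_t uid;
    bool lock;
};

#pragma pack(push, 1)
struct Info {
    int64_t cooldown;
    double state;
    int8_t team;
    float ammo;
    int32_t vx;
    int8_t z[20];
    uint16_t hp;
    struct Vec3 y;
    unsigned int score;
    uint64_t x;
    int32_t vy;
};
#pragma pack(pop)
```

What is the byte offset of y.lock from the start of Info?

Vec3: 0..4  start_time  (4B, 4-aligned); 4..6  prio  (2B, 2-aligned); 6..8  -- padding (2B); 8..12  pid  (4B, 4-aligned); 12..16  -- padding (4B); 16..24  uid  (8B, 8-aligned); 24..25  lock  (1B, 1-aligned); 25..32  -- tail padding (7B); sizeof = 32, alignof = 8
0..8  cooldown  (8B, 1-aligned)
8..16  state  (8B, 1-aligned)
16..17  team  (1B, 1-aligned)
17..21  ammo  (4B, 1-aligned)
21..25  vx  (4B, 1-aligned)
25..45  z  (20B, 1-aligned)
45..47  hp  (2B, 1-aligned)
47..79  y  (32B, 1-aligned)
within Vec3: lock at 24
47 + 24 = 71

71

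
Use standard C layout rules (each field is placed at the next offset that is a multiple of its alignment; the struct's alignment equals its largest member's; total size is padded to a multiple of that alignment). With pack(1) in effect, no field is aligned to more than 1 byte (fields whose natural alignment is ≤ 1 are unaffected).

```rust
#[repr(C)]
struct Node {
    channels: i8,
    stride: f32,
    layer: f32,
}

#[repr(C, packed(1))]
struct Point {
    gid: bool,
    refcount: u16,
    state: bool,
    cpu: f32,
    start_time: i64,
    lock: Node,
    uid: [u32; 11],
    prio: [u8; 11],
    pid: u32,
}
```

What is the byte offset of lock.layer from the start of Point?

Node: @0: channels [1B, align 1] → 1; +3 pad (align 4); @4: stride [4B, align 4] → 8; @8: layer [4B, align 4] → 12; size 12, align 4
@0: gid [1B, align 1] → 1
@1: refcount [2B, align 1] → 3
@3: state [1B, align 1] → 4
@4: cpu [4B, align 1] → 8
@8: start_time [8B, align 1] → 16
@16: lock [12B, align 1] → 28
within Node: layer at 8
16 + 8 = 24

24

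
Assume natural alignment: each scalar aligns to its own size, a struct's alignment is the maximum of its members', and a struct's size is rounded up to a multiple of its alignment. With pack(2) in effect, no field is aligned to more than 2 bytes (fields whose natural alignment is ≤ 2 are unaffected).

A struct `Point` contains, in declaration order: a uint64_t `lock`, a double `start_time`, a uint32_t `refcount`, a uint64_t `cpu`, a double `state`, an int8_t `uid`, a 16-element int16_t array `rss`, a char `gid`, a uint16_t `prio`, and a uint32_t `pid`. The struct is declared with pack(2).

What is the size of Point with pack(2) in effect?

78

lock at 0 (size 8, align 2) → ends 8
start_time at 8 (size 8, align 2) → ends 16
refcount at 16 (size 4, align 2) → ends 20
cpu at 20 (size 8, align 2) → ends 28
state at 28 (size 8, align 2) → ends 36
uid at 36 (size 1, align 1) → ends 37
pad 1 to align 2 for rss
rss at 38 (size 32, align 2) → ends 70
gid at 70 (size 1, align 1) → ends 71
pad 1 to align 2 for prio
prio at 72 (size 2, align 2) → ends 74
pid at 74 (size 4, align 2) → ends 78
total 78 bytes, alignment 2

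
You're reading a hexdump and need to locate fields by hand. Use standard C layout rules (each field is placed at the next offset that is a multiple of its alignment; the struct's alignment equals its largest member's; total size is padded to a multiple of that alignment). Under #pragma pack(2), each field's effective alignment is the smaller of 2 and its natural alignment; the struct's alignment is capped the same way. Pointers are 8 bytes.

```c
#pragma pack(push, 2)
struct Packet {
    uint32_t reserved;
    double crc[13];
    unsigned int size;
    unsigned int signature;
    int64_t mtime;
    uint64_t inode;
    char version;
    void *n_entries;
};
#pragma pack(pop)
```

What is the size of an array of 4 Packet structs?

0..4  reserved  (4B, 2-aligned)
4..108  crc  (104B, 2-aligned)
108..112  size  (4B, 2-aligned)
112..116  signature  (4B, 2-aligned)
116..124  mtime  (8B, 2-aligned)
124..132  inode  (8B, 2-aligned)
132..133  version  (1B, 1-aligned)
133..134  -- padding (1B)
134..142  n_entries  (8B, 2-aligned)
sizeof = 142, alignof = 2
array of 4: 4 × 142 = 568

568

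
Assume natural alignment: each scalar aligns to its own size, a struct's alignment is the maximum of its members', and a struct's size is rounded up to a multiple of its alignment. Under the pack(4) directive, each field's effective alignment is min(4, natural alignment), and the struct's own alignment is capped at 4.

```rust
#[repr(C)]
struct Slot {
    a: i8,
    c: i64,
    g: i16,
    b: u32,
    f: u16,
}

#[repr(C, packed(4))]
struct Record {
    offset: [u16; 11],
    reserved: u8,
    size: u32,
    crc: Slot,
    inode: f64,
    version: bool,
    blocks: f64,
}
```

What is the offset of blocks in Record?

Slot: 0..1  a  (1B, 1-aligned); 1..8  -- padding (7B); 8..16  c  (8B, 8-aligned); 16..18  g  (2B, 2-aligned); 18..20  -- padding (2B); 20..24  b  (4B, 4-aligned); 24..26  f  (2B, 2-aligned); 26..32  -- tail padding (6B); sizeof = 32, alignof = 8
0..22  offset  (22B, 2-aligned)
22..23  reserved  (1B, 1-aligned)
23..24  -- padding (1B)
24..28  size  (4B, 4-aligned)
28..60  crc  (32B, 4-aligned)
60..68  inode  (8B, 4-aligned)
68..69  version  (1B, 1-aligned)
69..72  -- padding (3B)
72..80  blocks  (8B, 4-aligned)

72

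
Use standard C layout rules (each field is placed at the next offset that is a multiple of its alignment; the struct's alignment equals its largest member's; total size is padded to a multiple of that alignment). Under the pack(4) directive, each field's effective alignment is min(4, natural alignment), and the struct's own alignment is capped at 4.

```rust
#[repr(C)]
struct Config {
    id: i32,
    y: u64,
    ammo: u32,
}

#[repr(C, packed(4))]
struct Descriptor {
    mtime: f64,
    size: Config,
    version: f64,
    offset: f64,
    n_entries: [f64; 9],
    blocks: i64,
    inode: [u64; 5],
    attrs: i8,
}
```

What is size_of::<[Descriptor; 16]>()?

Config: id at 0 (size 4, align 4) → ends 4; pad 4 to align 8 for y; y at 8 (size 8, align 8) → ends 16; ammo at 16 (size 4, align 4) → ends 20; tail pad 4 to reach multiple of 8; total 24 bytes, alignment 8
mtime at 0 (size 8, align 4) → ends 8
size at 8 (size 24, align 4) → ends 32
version at 32 (size 8, align 4) → ends 40
offset at 40 (size 8, align 4) → ends 48
n_entries at 48 (size 72, align 4) → ends 120
blocks at 120 (size 8, align 4) → ends 128
inode at 128 (size 40, align 4) → ends 168
attrs at 168 (size 1, align 1) → ends 169
tail pad 3 to reach multiple of 4
total 172 bytes, alignment 4
array of 16: 16 × 172 = 2752

2752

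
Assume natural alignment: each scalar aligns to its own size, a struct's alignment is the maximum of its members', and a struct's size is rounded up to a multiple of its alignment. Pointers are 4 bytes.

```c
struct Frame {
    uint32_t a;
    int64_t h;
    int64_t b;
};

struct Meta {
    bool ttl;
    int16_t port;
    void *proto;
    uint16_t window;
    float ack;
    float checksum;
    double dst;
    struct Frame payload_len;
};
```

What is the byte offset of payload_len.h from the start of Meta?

40

Frame: a at 0 (size 4, align 4) → ends 4; pad 4 to align 8 for h; h at 8 (size 8, align 8) → ends 16; b at 16 (size 8, align 8) → ends 24; total 24 bytes, alignment 8
ttl at 0 (size 1, align 1) → ends 1
pad 1 to align 2 for port
port at 2 (size 2, align 2) → ends 4
proto at 4 (size 4, align 4) → ends 8
window at 8 (size 2, align 2) → ends 10
pad 2 to align 4 for ack
ack at 12 (size 4, align 4) → ends 16
checksum at 16 (size 4, align 4) → ends 20
pad 4 to align 8 for dst
dst at 24 (size 8, align 8) → ends 32
payload_len at 32 (size 24, align 8) → ends 56
within Frame: h at 8
32 + 8 = 40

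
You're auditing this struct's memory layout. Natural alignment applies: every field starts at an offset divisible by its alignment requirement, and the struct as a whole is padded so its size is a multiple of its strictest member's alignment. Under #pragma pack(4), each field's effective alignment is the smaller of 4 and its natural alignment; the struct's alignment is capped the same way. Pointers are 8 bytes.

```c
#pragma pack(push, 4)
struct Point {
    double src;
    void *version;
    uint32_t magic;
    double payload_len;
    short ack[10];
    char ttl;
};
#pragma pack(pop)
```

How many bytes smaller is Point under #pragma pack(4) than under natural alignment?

natural layout:
  @0: src [8B, align 8] → 8
  @8: version [8B, align 8] → 16
  @16: magic [4B, align 4] → 20
  +4 pad (align 8)
  @24: payload_len [8B, align 8] → 32
  @32: ack [20B, align 2] → 52
  @52: ttl [1B, align 1] → 53
  +3 tail pad (align 8)
  size 56, align 8
packed(4) layout:
  @0: src [8B, align 4] → 8
  @8: version [8B, align 4] → 16
  @16: magic [4B, align 4] → 20
  @20: payload_len [8B, align 4] → 28
  @28: ack [20B, align 2] → 48
  @48: ttl [1B, align 1] → 49
  +3 tail pad (align 4)
  size 52, align 4
56 − 52 = 4

4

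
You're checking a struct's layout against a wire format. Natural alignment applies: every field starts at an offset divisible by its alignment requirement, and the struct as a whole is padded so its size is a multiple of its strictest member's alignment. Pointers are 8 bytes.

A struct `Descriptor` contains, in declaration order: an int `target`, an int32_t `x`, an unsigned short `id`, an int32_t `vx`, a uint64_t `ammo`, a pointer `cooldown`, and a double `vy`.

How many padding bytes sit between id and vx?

@0: target [4B, align 4] → 4
@4: x [4B, align 4] → 8
@8: id [2B, align 2] → 10
+2 pad (align 4)
@12: vx [4B, align 4] → 16

2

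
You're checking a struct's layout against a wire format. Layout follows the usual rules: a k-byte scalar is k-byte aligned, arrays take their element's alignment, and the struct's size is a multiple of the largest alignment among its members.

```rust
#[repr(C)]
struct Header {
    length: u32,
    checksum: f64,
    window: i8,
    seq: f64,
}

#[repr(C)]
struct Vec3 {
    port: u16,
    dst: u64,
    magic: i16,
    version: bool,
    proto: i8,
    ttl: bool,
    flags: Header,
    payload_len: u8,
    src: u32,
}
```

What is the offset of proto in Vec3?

Header: @0: length [4B, align 4] → 4; +4 pad (align 8); @8: checksum [8B, align 8] → 16; @16: window [1B, align 1] → 17; +7 pad (align 8); @24: seq [8B, align 8] → 32; size 32, align 8
@0: port [2B, align 2] → 2
+6 pad (align 8)
@8: dst [8B, align 8] → 16
@16: magic [2B, align 2] → 18
@18: version [1B, align 1] → 19
@19: proto [1B, align 1] → 20

19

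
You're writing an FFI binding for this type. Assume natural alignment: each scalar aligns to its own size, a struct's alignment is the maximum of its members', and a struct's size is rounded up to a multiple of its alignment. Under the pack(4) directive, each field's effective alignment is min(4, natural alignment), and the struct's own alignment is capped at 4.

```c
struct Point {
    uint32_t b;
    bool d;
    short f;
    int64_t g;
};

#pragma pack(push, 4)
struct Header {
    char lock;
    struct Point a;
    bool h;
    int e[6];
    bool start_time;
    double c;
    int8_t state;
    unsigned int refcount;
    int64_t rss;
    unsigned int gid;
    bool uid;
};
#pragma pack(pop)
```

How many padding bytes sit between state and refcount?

3

Point: b at 0 (size 4, align 4) → ends 4; d at 4 (size 1, align 1) → ends 5; pad 1 to align 2 for f; f at 6 (size 2, align 2) → ends 8; g at 8 (size 8, align 8) → ends 16; total 16 bytes, alignment 8
lock at 0 (size 1, align 1) → ends 1
pad 3 to align 4 for a
a at 4 (size 16, align 4) → ends 20
h at 20 (size 1, align 1) → ends 21
pad 3 to align 4 for e
e at 24 (size 24, align 4) → ends 48
start_time at 48 (size 1, align 1) → ends 49
pad 3 to align 4 for c
c at 52 (size 8, align 4) → ends 60
state at 60 (size 1, align 1) → ends 61
pad 3 to align 4 for refcount
refcount at 64 (size 4, align 4) → ends 68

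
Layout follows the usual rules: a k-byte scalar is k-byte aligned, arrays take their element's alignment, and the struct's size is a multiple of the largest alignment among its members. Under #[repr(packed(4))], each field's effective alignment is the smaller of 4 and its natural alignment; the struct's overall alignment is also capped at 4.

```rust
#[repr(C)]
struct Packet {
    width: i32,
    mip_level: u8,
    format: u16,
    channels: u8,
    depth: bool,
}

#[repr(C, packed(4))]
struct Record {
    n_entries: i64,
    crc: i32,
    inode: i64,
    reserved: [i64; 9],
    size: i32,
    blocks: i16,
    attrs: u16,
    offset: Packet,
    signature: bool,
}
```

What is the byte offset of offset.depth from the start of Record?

109

Packet: @0: width [4B, align 4] → 4; @4: mip_level [1B, align 1] → 5; +1 pad (align 2); @6: format [2B, align 2] → 8; @8: channels [1B, align 1] → 9; @9: depth [1B, align 1] → 10; +2 tail pad (align 4); size 12, align 4
@0: n_entries [8B, align 4] → 8
@8: crc [4B, align 4] → 12
@12: inode [8B, align 4] → 20
@20: reserved [72B, align 4] → 92
@92: size [4B, align 4] → 96
@96: blocks [2B, align 2] → 98
@98: attrs [2B, align 2] → 100
@100: offset [12B, align 4] → 112
within Packet: depth at 9
100 + 9 = 109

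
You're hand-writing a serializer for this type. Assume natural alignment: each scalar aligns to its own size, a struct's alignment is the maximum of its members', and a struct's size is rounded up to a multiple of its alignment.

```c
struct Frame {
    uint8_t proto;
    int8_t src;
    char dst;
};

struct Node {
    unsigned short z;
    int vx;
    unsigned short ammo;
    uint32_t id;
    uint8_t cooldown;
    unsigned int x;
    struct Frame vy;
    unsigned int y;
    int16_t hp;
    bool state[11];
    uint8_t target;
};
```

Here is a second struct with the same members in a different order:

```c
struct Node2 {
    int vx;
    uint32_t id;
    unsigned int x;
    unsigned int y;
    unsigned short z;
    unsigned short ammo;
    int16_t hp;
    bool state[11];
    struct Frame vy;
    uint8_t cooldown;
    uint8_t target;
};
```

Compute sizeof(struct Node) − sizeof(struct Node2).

8

Frame: proto at 0 (size 1, align 1) → ends 1; src at 1 (size 1, align 1) → ends 2; dst at 2 (size 1, align 1) → ends 3; total 3 bytes, alignment 1
z at 0 (size 2, align 2) → ends 2
pad 2 to align 4 for vx
vx at 4 (size 4, align 4) → ends 8
ammo at 8 (size 2, align 2) → ends 10
pad 2 to align 4 for id
id at 12 (size 4, align 4) → ends 16
cooldown at 16 (size 1, align 1) → ends 17
pad 3 to align 4 for x
x at 20 (size 4, align 4) → ends 24
vy at 24 (size 3, align 1) → ends 27
pad 1 to align 4 for y
y at 28 (size 4, align 4) → ends 32
hp at 32 (size 2, align 2) → ends 34
state at 34 (size 11, align 1) → ends 45
target at 45 (size 1, align 1) → ends 46
tail pad 2 to reach multiple of 4
total 48 bytes, alignment 4
— Node2 —
vx at 0 (size 4, align 4) → ends 4
id at 4 (size 4, align 4) → ends 8
x at 8 (size 4, align 4) → ends 12
y at 12 (size 4, align 4) → ends 16
z at 16 (size 2, align 2) → ends 18
ammo at 18 (size 2, align 2) → ends 20
hp at 20 (size 2, align 2) → ends 22
state at 22 (size 11, align 1) → ends 33
vy at 33 (size 3, align 1) → ends 36
cooldown at 36 (size 1, align 1) → ends 37
target at 37 (size 1, align 1) → ends 38
tail pad 2 to reach multiple of 4
total 40 bytes, alignment 4
48 − 40 = 8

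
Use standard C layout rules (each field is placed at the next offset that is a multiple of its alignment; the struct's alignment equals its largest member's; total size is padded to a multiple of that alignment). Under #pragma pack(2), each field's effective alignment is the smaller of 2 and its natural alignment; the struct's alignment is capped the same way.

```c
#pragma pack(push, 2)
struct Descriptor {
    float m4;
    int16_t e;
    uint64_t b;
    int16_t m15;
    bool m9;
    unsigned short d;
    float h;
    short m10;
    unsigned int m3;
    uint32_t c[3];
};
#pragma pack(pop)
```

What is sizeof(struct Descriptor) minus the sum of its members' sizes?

m4 at 0 (size 4, align 2) → ends 4
e at 4 (size 2, align 2) → ends 6
b at 6 (size 8, align 2) → ends 14
m15 at 14 (size 2, align 2) → ends 16
m9 at 16 (size 1, align 1) → ends 17
pad 1 to align 2 for d
d at 18 (size 2, align 2) → ends 20
h at 20 (size 4, align 2) → ends 24
m10 at 24 (size 2, align 2) → ends 26
m3 at 26 (size 4, align 2) → ends 30
c at 30 (size 12, align 2) → ends 42
total 42 bytes, alignment 2
data bytes 41, size 42 → padding 1

1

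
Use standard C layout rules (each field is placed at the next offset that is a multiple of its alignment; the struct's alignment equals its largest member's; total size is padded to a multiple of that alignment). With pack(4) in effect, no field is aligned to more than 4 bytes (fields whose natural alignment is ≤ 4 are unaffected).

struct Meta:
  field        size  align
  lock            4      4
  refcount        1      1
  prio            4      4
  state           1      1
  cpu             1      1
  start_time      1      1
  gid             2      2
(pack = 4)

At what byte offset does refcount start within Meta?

@0: lock [4B, align 4] → 4
@4: refcount [1B, align 1] → 5

4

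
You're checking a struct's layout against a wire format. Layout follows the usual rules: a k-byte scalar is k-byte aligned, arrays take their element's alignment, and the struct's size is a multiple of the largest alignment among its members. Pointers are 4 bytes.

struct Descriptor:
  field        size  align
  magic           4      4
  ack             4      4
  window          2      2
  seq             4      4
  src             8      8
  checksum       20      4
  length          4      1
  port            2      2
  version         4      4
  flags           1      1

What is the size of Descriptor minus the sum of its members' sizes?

0..4  magic  (4B, 4-aligned)
4..8  ack  (4B, 4-aligned)
8..10  window  (2B, 2-aligned)
10..12  -- padding (2B)
12..16  seq  (4B, 4-aligned)
16..24  src  (8B, 8-aligned)
24..44  checksum  (20B, 4-aligned)
44..48  length  (4B, 1-aligned)
48..50  port  (2B, 2-aligned)
50..52  -- padding (2B)
52..56  version  (4B, 4-aligned)
56..57  flags  (1B, 1-aligned)
57..64  -- tail padding (7B)
sizeof = 64, alignof = 8
data bytes 53, size 64 → padding 11

11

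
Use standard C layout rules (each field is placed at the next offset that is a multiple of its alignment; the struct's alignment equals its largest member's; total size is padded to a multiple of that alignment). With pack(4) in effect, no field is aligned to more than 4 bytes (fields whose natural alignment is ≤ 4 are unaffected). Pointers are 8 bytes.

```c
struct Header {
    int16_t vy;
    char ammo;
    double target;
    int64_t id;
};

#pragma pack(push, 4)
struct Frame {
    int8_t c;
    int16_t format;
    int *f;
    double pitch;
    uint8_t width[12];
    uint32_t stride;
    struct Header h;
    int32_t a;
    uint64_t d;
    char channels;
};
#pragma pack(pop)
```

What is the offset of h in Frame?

Header: @0: vy [2B, align 2] → 2; @2: ammo [1B, align 1] → 3; +5 pad (align 8); @8: target [8B, align 8] → 16; @16: id [8B, align 8] → 24; size 24, align 8
@0: c [1B, align 1] → 1
+1 pad (align 2)
@2: format [2B, align 2] → 4
@4: f [8B, align 4] → 12
@12: pitch [8B, align 4] → 20
@20: width [12B, align 1] → 32
@32: stride [4B, align 4] → 36
@36: h [24B, align 4] → 60

36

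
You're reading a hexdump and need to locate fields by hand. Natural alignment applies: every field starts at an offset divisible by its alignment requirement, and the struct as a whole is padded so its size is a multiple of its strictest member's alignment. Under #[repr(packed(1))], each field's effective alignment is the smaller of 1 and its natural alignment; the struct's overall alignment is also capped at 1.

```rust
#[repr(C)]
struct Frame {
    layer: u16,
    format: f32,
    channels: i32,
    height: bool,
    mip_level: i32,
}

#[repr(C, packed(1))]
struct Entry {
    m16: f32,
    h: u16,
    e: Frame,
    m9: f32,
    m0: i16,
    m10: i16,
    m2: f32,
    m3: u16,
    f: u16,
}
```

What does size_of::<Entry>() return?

42

Frame: layer at 0 (size 2, align 2) → ends 2; pad 2 to align 4 for format; format at 4 (size 4, align 4) → ends 8; channels at 8 (size 4, align 4) → ends 12; height at 12 (size 1, align 1) → ends 13; pad 3 to align 4 for mip_level; mip_level at 16 (size 4, align 4) → ends 20; total 20 bytes, alignment 4
m16 at 0 (size 4, align 1) → ends 4
h at 4 (size 2, align 1) → ends 6
e at 6 (size 20, align 1) → ends 26
m9 at 26 (size 4, align 1) → ends 30
m0 at 30 (size 2, align 1) → ends 32
m10 at 32 (size 2, align 1) → ends 34
m2 at 34 (size 4, align 1) → ends 38
m3 at 38 (size 2, align 1) → ends 40
f at 40 (size 2, align 1) → ends 42
total 42 bytes, alignment 1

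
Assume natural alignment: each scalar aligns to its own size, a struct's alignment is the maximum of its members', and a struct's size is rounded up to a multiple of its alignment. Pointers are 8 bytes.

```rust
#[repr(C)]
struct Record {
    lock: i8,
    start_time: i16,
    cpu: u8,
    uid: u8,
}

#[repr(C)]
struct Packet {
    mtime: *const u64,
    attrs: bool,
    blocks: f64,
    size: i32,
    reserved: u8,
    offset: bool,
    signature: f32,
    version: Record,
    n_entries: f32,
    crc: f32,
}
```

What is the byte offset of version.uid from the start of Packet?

Record: 0..1  lock  (1B, 1-aligned); 1..2  -- padding (1B); 2..4  start_time  (2B, 2-aligned); 4..5  cpu  (1B, 1-aligned); 5..6  uid  (1B, 1-aligned); sizeof = 6, alignof = 2
0..8  mtime  (8B, 8-aligned)
8..9  attrs  (1B, 1-aligned)
9..16  -- padding (7B)
16..24  blocks  (8B, 8-aligned)
24..28  size  (4B, 4-aligned)
28..29  reserved  (1B, 1-aligned)
29..30  offset  (1B, 1-aligned)
30..32  -- padding (2B)
32..36  signature  (4B, 4-aligned)
36..42  version  (6B, 2-aligned)
within Record: uid at 5
36 + 5 = 41

41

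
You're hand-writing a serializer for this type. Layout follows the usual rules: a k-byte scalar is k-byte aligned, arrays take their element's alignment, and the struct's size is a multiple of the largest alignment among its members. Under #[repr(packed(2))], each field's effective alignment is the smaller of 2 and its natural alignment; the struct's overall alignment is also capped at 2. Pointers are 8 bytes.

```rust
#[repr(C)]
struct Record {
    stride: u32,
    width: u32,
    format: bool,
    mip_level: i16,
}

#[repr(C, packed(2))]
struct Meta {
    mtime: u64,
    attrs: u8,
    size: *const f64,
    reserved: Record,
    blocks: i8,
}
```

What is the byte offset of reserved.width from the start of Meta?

Record: stride at 0 (size 4, align 4) → ends 4; width at 4 (size 4, align 4) → ends 8; format at 8 (size 1, align 1) → ends 9; pad 1 to align 2 for mip_level; mip_level at 10 (size 2, align 2) → ends 12; total 12 bytes, alignment 4
mtime at 0 (size 8, align 2) → ends 8
attrs at 8 (size 1, align 1) → ends 9
pad 1 to align 2 for size
size at 10 (size 8, align 2) → ends 18
reserved at 18 (size 12, align 2) → ends 30
within Record: width at 4
18 + 4 = 22

22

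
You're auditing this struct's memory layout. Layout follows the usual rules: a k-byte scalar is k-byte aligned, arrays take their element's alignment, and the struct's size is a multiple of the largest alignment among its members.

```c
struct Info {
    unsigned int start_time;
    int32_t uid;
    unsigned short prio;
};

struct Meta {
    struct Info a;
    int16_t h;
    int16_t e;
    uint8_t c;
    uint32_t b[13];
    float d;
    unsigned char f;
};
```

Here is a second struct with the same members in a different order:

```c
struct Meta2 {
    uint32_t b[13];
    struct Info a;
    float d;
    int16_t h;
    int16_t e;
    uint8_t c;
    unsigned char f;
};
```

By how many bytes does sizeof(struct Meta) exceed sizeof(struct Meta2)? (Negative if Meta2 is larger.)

4

Info: 0..4  start_time  (4B, 4-aligned); 4..8  uid  (4B, 4-aligned); 8..10  prio  (2B, 2-aligned); 10..12  -- tail padding (2B); sizeof = 12, alignof = 4
0..12  a  (12B, 4-aligned)
12..14  h  (2B, 2-aligned)
14..16  e  (2B, 2-aligned)
16..17  c  (1B, 1-aligned)
17..20  -- padding (3B)
20..72  b  (52B, 4-aligned)
72..76  d  (4B, 4-aligned)
76..77  f  (1B, 1-aligned)
77..80  -- tail padding (3B)
sizeof = 80, alignof = 4
— Meta2 —
0..52  b  (52B, 4-aligned)
52..64  a  (12B, 4-aligned)
64..68  d  (4B, 4-aligned)
68..70  h  (2B, 2-aligned)
70..72  e  (2B, 2-aligned)
72..73  c  (1B, 1-aligned)
73..74  f  (1B, 1-aligned)
74..76  -- tail padding (2B)
sizeof = 76, alignof = 4
80 − 76 = 4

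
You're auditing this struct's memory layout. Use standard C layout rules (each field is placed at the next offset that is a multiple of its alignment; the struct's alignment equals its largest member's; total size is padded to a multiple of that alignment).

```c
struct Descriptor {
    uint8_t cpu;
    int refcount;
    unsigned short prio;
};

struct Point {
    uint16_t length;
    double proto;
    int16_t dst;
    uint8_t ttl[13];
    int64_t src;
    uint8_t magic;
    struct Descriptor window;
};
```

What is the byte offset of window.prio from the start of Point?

Descriptor: 0..1  cpu  (1B, 1-aligned); 1..4  -- padding (3B); 4..8  refcount  (4B, 4-aligned); 8..10  prio  (2B, 2-aligned); 10..12  -- tail padding (2B); sizeof = 12, alignof = 4
0..2  length  (2B, 2-aligned)
2..8  -- padding (6B)
8..16  proto  (8B, 8-aligned)
16..18  dst  (2B, 2-aligned)
18..31  ttl  (13B, 1-aligned)
31..32  -- padding (1B)
32..40  src  (8B, 8-aligned)
40..41  magic  (1B, 1-aligned)
41..44  -- padding (3B)
44..56  window  (12B, 4-aligned)
within Descriptor: prio at 8
44 + 8 = 52

52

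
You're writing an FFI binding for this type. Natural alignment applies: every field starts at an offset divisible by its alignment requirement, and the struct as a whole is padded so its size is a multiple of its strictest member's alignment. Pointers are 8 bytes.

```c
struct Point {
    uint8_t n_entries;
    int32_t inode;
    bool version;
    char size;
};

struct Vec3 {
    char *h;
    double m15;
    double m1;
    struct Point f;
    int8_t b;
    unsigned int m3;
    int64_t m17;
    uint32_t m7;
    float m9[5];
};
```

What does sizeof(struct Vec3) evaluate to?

80 bytes

Point: n_entries at 0 (size 1, align 1) → ends 1; pad 3 to align 4 for inode; inode at 4 (size 4, align 4) → ends 8; version at 8 (size 1, align 1) → ends 9; size at 9 (size 1, align 1) → ends 10; tail pad 2 to reach multiple of 4; total 12 bytes, alignment 4
h at 0 (size 8, align 8) → ends 8
m15 at 8 (size 8, align 8) → ends 16
m1 at 16 (size 8, align 8) → ends 24
f at 24 (size 12, align 4) → ends 36
b at 36 (size 1, align 1) → ends 37
pad 3 to align 4 for m3
m3 at 40 (size 4, align 4) → ends 44
pad 4 to align 8 for m17
m17 at 48 (size 8, align 8) → ends 56
m7 at 56 (size 4, align 4) → ends 60
m9 at 60 (size 20, align 4) → ends 80
total 80 bytes, alignment 8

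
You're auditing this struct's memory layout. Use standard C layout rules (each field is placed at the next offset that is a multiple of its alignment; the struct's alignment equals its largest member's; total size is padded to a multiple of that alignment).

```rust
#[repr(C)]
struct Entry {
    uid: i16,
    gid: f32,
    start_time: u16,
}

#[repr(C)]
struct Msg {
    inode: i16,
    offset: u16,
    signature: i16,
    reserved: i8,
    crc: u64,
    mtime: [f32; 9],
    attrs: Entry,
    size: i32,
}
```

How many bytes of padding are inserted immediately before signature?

0

Entry: uid at 0 (size 2, align 2) → ends 2; pad 2 to align 4 for gid; gid at 4 (size 4, align 4) → ends 8; start_time at 8 (size 2, align 2) → ends 10; tail pad 2 to reach multiple of 4; total 12 bytes, alignment 4
inode at 0 (size 2, align 2) → ends 2
offset at 2 (size 2, align 2) → ends 4
signature at 4 (size 2, align 2) → ends 6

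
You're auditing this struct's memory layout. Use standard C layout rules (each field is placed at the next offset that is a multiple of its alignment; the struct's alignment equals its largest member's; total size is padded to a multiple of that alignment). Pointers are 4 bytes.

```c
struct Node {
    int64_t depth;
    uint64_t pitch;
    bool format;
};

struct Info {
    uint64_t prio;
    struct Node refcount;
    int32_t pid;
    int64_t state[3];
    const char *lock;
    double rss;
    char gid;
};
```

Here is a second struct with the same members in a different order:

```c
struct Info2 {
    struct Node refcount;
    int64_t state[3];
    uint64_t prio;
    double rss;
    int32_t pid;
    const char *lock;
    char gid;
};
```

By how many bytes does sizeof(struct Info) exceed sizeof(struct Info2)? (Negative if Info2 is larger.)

8

Node: depth at 0 (size 8, align 8) → ends 8; pitch at 8 (size 8, align 8) → ends 16; format at 16 (size 1, align 1) → ends 17; tail pad 7 to reach multiple of 8; total 24 bytes, alignment 8
prio at 0 (size 8, align 8) → ends 8
refcount at 8 (size 24, align 8) → ends 32
pid at 32 (size 4, align 4) → ends 36
pad 4 to align 8 for state
state at 40 (size 24, align 8) → ends 64
lock at 64 (size 4, align 4) → ends 68
pad 4 to align 8 for rss
rss at 72 (size 8, align 8) → ends 80
gid at 80 (size 1, align 1) → ends 81
tail pad 7 to reach multiple of 8
total 88 bytes, alignment 8
— Info2 —
refcount at 0 (size 24, align 8) → ends 24
state at 24 (size 24, align 8) → ends 48
prio at 48 (size 8, align 8) → ends 56
rss at 56 (size 8, align 8) → ends 64
pid at 64 (size 4, align 4) → ends 68
lock at 68 (size 4, align 4) → ends 72
gid at 72 (size 1, align 1) → ends 73
tail pad 7 to reach multiple of 8
total 80 bytes, alignment 8
88 − 80 = 8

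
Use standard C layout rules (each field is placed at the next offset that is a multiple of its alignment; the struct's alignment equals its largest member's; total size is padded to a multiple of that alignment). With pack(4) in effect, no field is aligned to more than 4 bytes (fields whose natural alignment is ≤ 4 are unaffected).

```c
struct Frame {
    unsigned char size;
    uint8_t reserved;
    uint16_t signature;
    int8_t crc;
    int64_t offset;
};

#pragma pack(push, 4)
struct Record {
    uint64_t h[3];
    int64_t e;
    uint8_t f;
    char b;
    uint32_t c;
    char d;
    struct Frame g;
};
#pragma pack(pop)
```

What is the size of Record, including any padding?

60

Frame: size at 0 (size 1, align 1) → ends 1; reserved at 1 (size 1, align 1) → ends 2; signature at 2 (size 2, align 2) → ends 4; crc at 4 (size 1, align 1) → ends 5; pad 3 to align 8 for offset; offset at 8 (size 8, align 8) → ends 16; total 16 bytes, alignment 8
h at 0 (size 24, align 4) → ends 24
e at 24 (size 8, align 4) → ends 32
f at 32 (size 1, align 1) → ends 33
b at 33 (size 1, align 1) → ends 34
pad 2 to align 4 for c
c at 36 (size 4, align 4) → ends 40
d at 40 (size 1, align 1) → ends 41
pad 3 to align 4 for g
g at 44 (size 16, align 4) → ends 60
total 60 bytes, alignment 4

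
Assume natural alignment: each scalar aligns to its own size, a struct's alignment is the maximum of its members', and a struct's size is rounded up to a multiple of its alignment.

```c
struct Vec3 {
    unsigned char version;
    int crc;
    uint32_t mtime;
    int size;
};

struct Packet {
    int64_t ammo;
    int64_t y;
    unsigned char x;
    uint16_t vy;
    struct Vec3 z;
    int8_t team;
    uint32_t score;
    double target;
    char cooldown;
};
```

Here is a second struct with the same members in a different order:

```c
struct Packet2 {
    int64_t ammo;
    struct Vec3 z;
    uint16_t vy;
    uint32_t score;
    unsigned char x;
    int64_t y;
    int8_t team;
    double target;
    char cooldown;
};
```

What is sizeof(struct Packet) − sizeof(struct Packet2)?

-8

Vec3: version at 0 (size 1, align 1) → ends 1; pad 3 to align 4 for crc; crc at 4 (size 4, align 4) → ends 8; mtime at 8 (size 4, align 4) → ends 12; size at 12 (size 4, align 4) → ends 16; total 16 bytes, alignment 4
ammo at 0 (size 8, align 8) → ends 8
y at 8 (size 8, align 8) → ends 16
x at 16 (size 1, align 1) → ends 17
pad 1 to align 2 for vy
vy at 18 (size 2, align 2) → ends 20
z at 20 (size 16, align 4) → ends 36
team at 36 (size 1, align 1) → ends 37
pad 3 to align 4 for score
score at 40 (size 4, align 4) → ends 44
pad 4 to align 8 for target
target at 48 (size 8, align 8) → ends 56
cooldown at 56 (size 1, align 1) → ends 57
tail pad 7 to reach multiple of 8
total 64 bytes, alignment 8
— Packet2 —
ammo at 0 (size 8, align 8) → ends 8
z at 8 (size 16, align 4) → ends 24
vy at 24 (size 2, align 2) → ends 26
pad 2 to align 4 for score
score at 28 (size 4, align 4) → ends 32
x at 32 (size 1, align 1) → ends 33
pad 7 to align 8 for y
y at 40 (size 8, align 8) → ends 48
team at 48 (size 1, align 1) → ends 49
pad 7 to align 8 for target
target at 56 (size 8, align 8) → ends 64
cooldown at 64 (size 1, align 1) → ends 65
tail pad 7 to reach multiple of 8
total 72 bytes, alignment 8
64 − 72 = -8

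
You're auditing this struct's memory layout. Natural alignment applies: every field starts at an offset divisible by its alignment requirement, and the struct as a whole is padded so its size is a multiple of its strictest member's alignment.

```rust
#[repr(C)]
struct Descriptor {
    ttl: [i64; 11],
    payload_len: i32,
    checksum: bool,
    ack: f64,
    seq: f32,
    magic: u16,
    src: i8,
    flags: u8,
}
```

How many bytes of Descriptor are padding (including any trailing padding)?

@0: ttl [88B, align 8] → 88
@88: payload_len [4B, align 4] → 92
@92: checksum [1B, align 1] → 93
+3 pad (align 8)
@96: ack [8B, align 8] → 104
@104: seq [4B, align 4] → 108
@108: magic [2B, align 2] → 110
@110: src [1B, align 1] → 111
@111: flags [1B, align 1] → 112
size 112, align 8
data bytes 109, size 112 → padding 3

3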